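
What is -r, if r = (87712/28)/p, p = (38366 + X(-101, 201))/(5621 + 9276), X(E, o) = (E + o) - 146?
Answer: -40832677/33530 ≈ -1217.8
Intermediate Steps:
X(E, o) = -146 + E + o
p = 38320/14897 (p = (38366 + (-146 - 101 + 201))/(5621 + 9276) = (38366 - 46)/14897 = 38320*(1/14897) = 38320/14897 ≈ 2.5723)
r = 40832677/33530 (r = (87712/28)/(38320/14897) = (87712*(1/28))*(14897/38320) = (21928/7)*(14897/38320) = 40832677/33530 ≈ 1217.8)
-r = -1*40832677/33530 = -40832677/33530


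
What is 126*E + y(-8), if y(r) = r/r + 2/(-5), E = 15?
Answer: 9453/5 ≈ 1890.6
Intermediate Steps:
y(r) = ⅗ (y(r) = 1 + 2*(-⅕) = 1 - ⅖ = ⅗)
126*E + y(-8) = 126*15 + ⅗ = 1890 + ⅗ = 9453/5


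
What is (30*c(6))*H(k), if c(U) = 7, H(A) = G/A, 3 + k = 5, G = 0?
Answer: 0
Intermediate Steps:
k = 2 (k = -3 + 5 = 2)
H(A) = 0 (H(A) = 0/A = 0)
(30*c(6))*H(k) = (30*7)*0 = 210*0 = 0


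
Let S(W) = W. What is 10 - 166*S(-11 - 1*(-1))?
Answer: 1670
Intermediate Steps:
10 - 166*S(-11 - 1*(-1)) = 10 - 166*(-11 - 1*(-1)) = 10 - 166*(-11 + 1) = 10 - 166*(-10) = 10 + 1660 = 1670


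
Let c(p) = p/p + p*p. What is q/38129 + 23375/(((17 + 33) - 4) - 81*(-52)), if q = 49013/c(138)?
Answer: 16974357764229/3092018255690 ≈ 5.4897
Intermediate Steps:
c(p) = 1 + p**2
q = 49013/19045 (q = 49013/(1 + 138**2) = 49013/(1 + 19044) = 49013/19045 ≈ 2.5735)
q/38129 + 23375/(((17 + 33) - 4) - 81*(-52)) = (49013/19045)/38129 + 23375/(((17 + 33) - 4) - 81*(-52)) = (49013/19045)*(1/38129) + 23375/((50 - 4) + 4212) = 49013/726166805 + 23375/(46 + 4212) = 49013/726166805 + 23375/4258 = 16974357764229/3092018255690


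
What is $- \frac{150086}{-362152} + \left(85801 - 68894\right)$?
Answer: $\frac{3061526975}{181076} \approx 16907.0$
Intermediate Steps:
$- \frac{150086}{-362152} + \left(85801 - 68894\right) = \left(-150086\right) \left(- \frac{1}{362152}\right) + 16907 = \frac{75043}{181076} + 16907 = \frac{3061526975}{181076}$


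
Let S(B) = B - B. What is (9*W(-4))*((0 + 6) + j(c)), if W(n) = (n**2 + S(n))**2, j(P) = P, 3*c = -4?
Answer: 10752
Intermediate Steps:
S(B) = 0
c = -4/3 (c = (1/3)*(-4) = -4/3 ≈ -1.3333)
W(n) = n**4 (W(n) = (n**2 + 0)**2 = (n**2)**2 = n**4)
(9*W(-4))*((0 + 6) + j(c)) = (9*(-4)**4)*((0 + 6) - 4/3) = (9*256)*(6 - 4/3) = 2304*(14/3) = 10752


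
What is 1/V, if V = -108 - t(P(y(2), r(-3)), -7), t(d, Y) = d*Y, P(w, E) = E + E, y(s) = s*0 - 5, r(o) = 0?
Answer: -1/108 ≈ -0.0092593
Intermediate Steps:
y(s) = -5 (y(s) = 0 - 5 = -5)
P(w, E) = 2*E
t(d, Y) = Y*d
V = -108 (V = -108 - (-7)*2*0 = -108 - (-7)*0 = -108 - 1*0 = -108 + 0 = -108)
1/V = 1/(-108) = -1/108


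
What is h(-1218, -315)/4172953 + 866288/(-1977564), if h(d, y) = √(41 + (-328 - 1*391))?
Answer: -216572/494391 + I*√678/4172953 ≈ -0.43806 + 6.2398e-6*I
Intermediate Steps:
h(d, y) = I*√678 (h(d, y) = √(41 + (-328 - 391)) = √(41 - 719) = √(-678) = I*√678)
h(-1218, -315)/4172953 + 866288/(-1977564) = (I*√678)/4172953 + 866288/(-1977564) = (I*√678)*(1/4172953) + 866288*(-1/1977564) = I*√678/4172953 - 216572/494391 = -216572/494391 + I*√678/4172953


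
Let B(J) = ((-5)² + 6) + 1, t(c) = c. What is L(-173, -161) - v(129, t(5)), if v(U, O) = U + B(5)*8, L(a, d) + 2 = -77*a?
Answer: 12934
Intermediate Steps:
L(a, d) = -2 - 77*a
B(J) = 32 (B(J) = (25 + 6) + 1 = 31 + 1 = 32)
v(U, O) = 256 + U (v(U, O) = U + 32*8 = U + 256 = 256 + U)
L(-173, -161) - v(129, t(5)) = (-2 - 77*(-173)) - (256 + 129) = (-2 + 13321) - 1*385 = 13319 - 385 = 12934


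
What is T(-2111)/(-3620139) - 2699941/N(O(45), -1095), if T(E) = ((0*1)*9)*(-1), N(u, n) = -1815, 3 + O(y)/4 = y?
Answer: 2699941/1815 ≈ 1487.6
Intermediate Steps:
O(y) = -12 + 4*y
T(E) = 0 (T(E) = (0*9)*(-1) = 0*(-1) = 0)
T(-2111)/(-3620139) - 2699941/N(O(45), -1095) = 0/(-3620139) - 2699941/(-1815) = 0*(-1/3620139) - 2699941*(-1/1815) = 0 + 2699941/1815 = 2699941/1815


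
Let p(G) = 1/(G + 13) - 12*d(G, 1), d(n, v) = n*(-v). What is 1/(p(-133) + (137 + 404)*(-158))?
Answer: -120/10448881 ≈ -1.1484e-5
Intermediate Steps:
d(n, v) = -n*v
p(G) = 1/(13 + G) + 12*G (p(G) = 1/(G + 13) - (-12)*G = 1/(13 + G) - (-12)*G = 1/(13 + G) + 12*G)
1/(p(-133) + (137 + 404)*(-158)) = 1/((1 + 12*(-133)**2 + 156*(-133))/(13 - 133) + (137 + 404)*(-158)) = 1/((1 + 12*17689 - 20748)/(-120) + 541*(-158)) = 1/(-(1 + 212268 - 20748)/120 - 85478) = 1/(-1/120*191521 - 85478) = 1/(-191521/120 - 85478) = 1/(-10448881/120) = -120/10448881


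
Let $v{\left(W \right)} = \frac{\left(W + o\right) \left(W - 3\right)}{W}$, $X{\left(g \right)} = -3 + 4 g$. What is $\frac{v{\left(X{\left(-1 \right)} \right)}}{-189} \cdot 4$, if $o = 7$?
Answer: $0$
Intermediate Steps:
$v{\left(W \right)} = \frac{\left(-3 + W\right) \left(7 + W\right)}{W}$ ($v{\left(W \right)} = \frac{\left(W + 7\right) \left(W - 3\right)}{W} = \frac{\left(7 + W\right) \left(-3 + W\right)}{W} = \frac{\left(-3 + W\right) \left(7 + W\right)}{W}$)
$\frac{v{\left(X{\left(-1 \right)} \right)}}{-189} \cdot 4 = \frac{4 + \left(-3 + 4 \left(-1\right)\right) - \frac{21}{-3 + 4 \left(-1\right)}}{-189} \cdot 4 = \left(4 - 7 - \frac{21}{-3 - 4}\right) \left(- \frac{1}{189}\right) 4 = \left(4 - 7 - \frac{21}{-7}\right) \left(- \frac{1}{189}\right) 4 = \left(4 - 7 - -3\right) \left(- \frac{1}{189}\right) 4 = \left(4 - 7 + 3\right) \left(- \frac{1}{189}\right) 4 = 0 \left(- \frac{1}{189}\right) 4 = 0 \cdot 4 = 0$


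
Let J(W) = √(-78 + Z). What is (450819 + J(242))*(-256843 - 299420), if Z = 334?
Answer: -250782829605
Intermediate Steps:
J(W) = 16 (J(W) = √(-78 + 334) = √256 = 16)
(450819 + J(242))*(-256843 - 299420) = (450819 + 16)*(-256843 - 299420) = 450835*(-556263) = -250782829605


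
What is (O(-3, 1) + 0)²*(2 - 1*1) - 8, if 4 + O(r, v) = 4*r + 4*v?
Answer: 136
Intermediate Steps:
O(r, v) = -4 + 4*r + 4*v (O(r, v) = -4 + (4*r + 4*v) = -4 + 4*r + 4*v)
(O(-3, 1) + 0)²*(2 - 1*1) - 8 = ((-4 + 4*(-3) + 4*1) + 0)²*(2 - 1*1) - 8 = ((-4 - 12 + 4) + 0)²*(2 - 1) - 8 = (-12 + 0)²*1 - 8 = (-12)²*1 - 8 = 144*1 - 8 = 144 - 8 = 136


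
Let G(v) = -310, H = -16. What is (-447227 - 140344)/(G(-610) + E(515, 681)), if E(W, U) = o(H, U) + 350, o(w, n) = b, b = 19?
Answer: -587571/59 ≈ -9958.8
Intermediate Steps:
o(w, n) = 19
E(W, U) = 369 (E(W, U) = 19 + 350 = 369)
(-447227 - 140344)/(G(-610) + E(515, 681)) = (-447227 - 140344)/(-310 + 369) = -587571/59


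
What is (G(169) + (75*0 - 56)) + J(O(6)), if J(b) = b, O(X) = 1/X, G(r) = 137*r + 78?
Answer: 139051/6 ≈ 23175.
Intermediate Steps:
G(r) = 78 + 137*r
(G(169) + (75*0 - 56)) + J(O(6)) = ((78 + 137*169) + (75*0 - 56)) + 1/6 = ((78 + 23153) + (0 - 56)) + ⅙ = (23231 - 56) + ⅙ = 23175 + ⅙ = 139051/6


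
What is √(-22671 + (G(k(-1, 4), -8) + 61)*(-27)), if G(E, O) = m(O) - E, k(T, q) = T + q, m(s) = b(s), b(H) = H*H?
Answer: 3*I*√2885 ≈ 161.14*I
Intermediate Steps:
b(H) = H²
m(s) = s²
G(E, O) = O² - E
√(-22671 + (G(k(-1, 4), -8) + 61)*(-27)) = √(-22671 + (((-8)² - (-1 + 4)) + 61)*(-27)) = √(-22671 + ((64 - 1*3) + 61)*(-27)) = √(-22671 + ((64 - 3) + 61)*(-27)) = √(-22671 + (61 + 61)*(-27)) = √(-22671 + 122*(-27)) = √(-22671 - 3294) = √(-25965) = 3*I*√2885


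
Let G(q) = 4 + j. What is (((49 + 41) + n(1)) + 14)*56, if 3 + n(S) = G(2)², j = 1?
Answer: 7056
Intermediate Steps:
G(q) = 5 (G(q) = 4 + 1 = 5)
n(S) = 22 (n(S) = -3 + 5² = -3 + 25 = 22)
(((49 + 41) + n(1)) + 14)*56 = (((49 + 41) + 22) + 14)*56 = ((90 + 22) + 14)*56 = (112 + 14)*56 = 126*56 = 7056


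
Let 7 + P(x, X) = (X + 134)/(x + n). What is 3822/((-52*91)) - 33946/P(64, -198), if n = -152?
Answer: 9707107/1794 ≈ 5410.9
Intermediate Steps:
P(x, X) = -7 + (134 + X)/(-152 + x) (P(x, X) = -7 + (X + 134)/(x - 152) = -7 + (134 + X)/(-152 + x))
3822/((-52*91)) - 33946/P(64, -198) = 3822/((-52*91)) - 33946*(-152 + 64)/(1198 - 198 - 7*64) = 3822/(-4732) - 33946*(-88/(1198 - 198 - 448)) = 3822*(-1/4732) - 33946/((-1/88*552)) = -21/26 - 33946/(-69/11) = -21/26 - 33946*(-11/69) = -21/26 + 373406/69 = 9707107/1794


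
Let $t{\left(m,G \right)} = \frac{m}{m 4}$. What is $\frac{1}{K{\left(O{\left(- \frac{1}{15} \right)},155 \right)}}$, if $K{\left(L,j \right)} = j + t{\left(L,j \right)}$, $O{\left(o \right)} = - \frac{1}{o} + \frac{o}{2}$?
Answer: $\frac{4}{621} \approx 0.0064412$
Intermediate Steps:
$t{\left(m,G \right)} = \frac{1}{4}$ ($t{\left(m,G \right)} = \frac{m}{4 m} = m \frac{1}{4 m} = \frac{1}{4}$)
$O{\left(o \right)} = \frac{o}{2} - \frac{1}{o}$ ($O{\left(o \right)} = - \frac{1}{o} + o \frac{1}{2} = - \frac{1}{o} + \frac{o}{2} = \frac{o}{2} - \frac{1}{o}$)
$K{\left(L,j \right)} = \frac{1}{4} + j$ ($K{\left(L,j \right)} = j + \frac{1}{4} = \frac{1}{4} + j$)
$\frac{1}{K{\left(O{\left(- \frac{1}{15} \right)},155 \right)}} = \frac{1}{\frac{1}{4} + 155} = \frac{1}{\frac{621}{4}} = \frac{4}{621}$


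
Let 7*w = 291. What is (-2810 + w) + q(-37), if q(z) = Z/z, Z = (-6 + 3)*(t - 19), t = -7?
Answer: -717569/259 ≈ -2770.5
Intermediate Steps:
w = 291/7 (w = (1/7)*291 = 291/7 ≈ 41.571)
Z = 78 (Z = (-6 + 3)*(-7 - 19) = -3*(-26) = 78)
q(z) = 78/z
(-2810 + w) + q(-37) = (-2810 + 291/7) + 78/(-37) = -19379/7 + 78*(-1/37) = -19379/7 - 78/37 = -717569/259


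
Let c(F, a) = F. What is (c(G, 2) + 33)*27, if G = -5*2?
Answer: 621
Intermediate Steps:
G = -10
(c(G, 2) + 33)*27 = (-10 + 33)*27 = 23*27 = 621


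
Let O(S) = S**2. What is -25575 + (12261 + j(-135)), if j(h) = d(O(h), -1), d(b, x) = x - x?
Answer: -13314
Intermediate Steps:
d(b, x) = 0
j(h) = 0
-25575 + (12261 + j(-135)) = -25575 + (12261 + 0) = -25575 + 12261 = -13314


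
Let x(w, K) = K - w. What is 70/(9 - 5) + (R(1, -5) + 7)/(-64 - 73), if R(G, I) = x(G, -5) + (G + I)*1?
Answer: 4801/274 ≈ 17.522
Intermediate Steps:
R(G, I) = -5 + I (R(G, I) = (-5 - G) + (G + I)*1 = (-5 - G) + (G + I) = -5 + I)
70/(9 - 5) + (R(1, -5) + 7)/(-64 - 73) = 70/(9 - 5) + ((-5 - 5) + 7)/(-64 - 73) = 70/4 + (-10 + 7)/(-137) = (¼)*70 - 3*(-1/137) = 35/2 + 3/137 = 4801/274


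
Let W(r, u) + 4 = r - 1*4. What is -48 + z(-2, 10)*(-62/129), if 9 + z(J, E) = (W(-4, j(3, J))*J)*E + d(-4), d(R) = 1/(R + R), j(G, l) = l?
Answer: -82025/516 ≈ -158.96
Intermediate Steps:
W(r, u) = -8 + r (W(r, u) = -4 + (r - 1*4) = -4 + (r - 4) = -4 + (-4 + r) = -8 + r)
d(R) = 1/(2*R)
z(J, E) = -73/8 - 12*E*J (z(J, E) = -9 + (((-8 - 4)*J)*E + (½)/(-4)) = -9 + ((-12*J)*E + (½)*(-¼)) = -9 + (-12*E*J - ⅛) = -9 + (-⅛ - 12*E*J) = -73/8 - 12*E*J)
-48 + z(-2, 10)*(-62/129) = -48 + (-73/8 - 12*10*(-2))*(-62/129) = -48 + (-73/8 + 240)*(-62*1/129) = -48 + (1847/8)*(-62/129) = -48 - 57257/516 = -82025/516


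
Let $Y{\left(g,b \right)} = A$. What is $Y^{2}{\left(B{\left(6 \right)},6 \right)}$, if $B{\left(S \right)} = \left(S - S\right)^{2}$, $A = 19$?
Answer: $361$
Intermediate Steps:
$B{\left(S \right)} = 0$ ($B{\left(S \right)} = 0^{2} = 0$)
$Y{\left(g,b \right)} = 19$
$Y^{2}{\left(B{\left(6 \right)},6 \right)} = 19^{2} = 361$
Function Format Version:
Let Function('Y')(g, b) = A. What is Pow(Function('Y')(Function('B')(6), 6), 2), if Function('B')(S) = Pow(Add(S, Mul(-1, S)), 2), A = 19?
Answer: 361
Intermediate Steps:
Function('B')(S) = 0 (Function('B')(S) = Pow(0, 2) = 0)
Function('Y')(g, b) = 19
Pow(Function('Y')(Function('B')(6), 6), 2) = Pow(19, 2) = 361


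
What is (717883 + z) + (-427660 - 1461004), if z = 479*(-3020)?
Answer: -2617361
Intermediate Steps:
z = -1446580
(717883 + z) + (-427660 - 1461004) = (717883 - 1446580) + (-427660 - 1461004) = -728697 - 1888664 = -2617361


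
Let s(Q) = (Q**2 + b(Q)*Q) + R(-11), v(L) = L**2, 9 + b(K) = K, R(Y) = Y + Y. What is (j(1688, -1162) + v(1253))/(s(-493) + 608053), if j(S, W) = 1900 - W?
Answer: 1573071/1098566 ≈ 1.4319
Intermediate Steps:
R(Y) = 2*Y
b(K) = -9 + K
s(Q) = -22 + Q**2 + Q*(-9 + Q) (s(Q) = (Q**2 + (-9 + Q)*Q) + 2*(-11) = (Q**2 + Q*(-9 + Q)) - 22 = -22 + Q**2 + Q*(-9 + Q))
(j(1688, -1162) + v(1253))/(s(-493) + 608053) = ((1900 - 1*(-1162)) + 1253**2)/((-22 + (-493)**2 - 493*(-9 - 493)) + 608053) = ((1900 + 1162) + 1570009)/((-22 + 243049 - 493*(-502)) + 608053) = (3062 + 1570009)/((-22 + 243049 + 247486) + 608053) = 1573071/(490513 + 608053) = 1573071/1098566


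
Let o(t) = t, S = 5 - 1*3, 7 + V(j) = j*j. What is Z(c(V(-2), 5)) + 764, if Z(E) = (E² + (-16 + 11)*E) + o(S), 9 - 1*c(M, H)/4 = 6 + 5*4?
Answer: 5730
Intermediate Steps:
V(j) = -7 + j² (V(j) = -7 + j*j = -7 + j²)
S = 2 (S = 5 - 3 = 2)
c(M, H) = -68 (c(M, H) = 36 - 4*(6 + 5*4) = 36 - 4*(6 + 20) = 36 - 4*26 = 36 - 104 = -68)
Z(E) = 2 + E² - 5*E (Z(E) = (E² + (-16 + 11)*E) + 2 = (E² - 5*E) + 2 = 2 + E² - 5*E)
Z(c(V(-2), 5)) + 764 = (2 + (-68)² - 5*(-68)) + 764 = (2 + 4624 + 340) + 764 = 4966 + 764 = 5730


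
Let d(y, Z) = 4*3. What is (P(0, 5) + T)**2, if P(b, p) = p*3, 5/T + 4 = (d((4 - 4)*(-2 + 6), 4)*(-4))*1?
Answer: 600625/2704 ≈ 222.12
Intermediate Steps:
d(y, Z) = 12
T = -5/52 (T = 5/(-4 + (12*(-4))*1) = 5/(-4 - 48*1) = 5/(-4 - 48) = 5/(-52) = 5*(-1/52) = -5/52 ≈ -0.096154)
P(b, p) = 3*p
(P(0, 5) + T)**2 = (3*5 - 5/52)**2 = (15 - 5/52)**2 = (775/52)**2 = 600625/2704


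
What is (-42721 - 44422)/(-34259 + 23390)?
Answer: 87143/10869 ≈ 8.0176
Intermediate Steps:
(-42721 - 44422)/(-34259 + 23390) = -87143/(-10869) = -87143*(-1/10869) = 87143/10869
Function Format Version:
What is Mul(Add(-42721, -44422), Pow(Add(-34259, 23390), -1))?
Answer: Rational(87143, 10869) ≈ 8.0176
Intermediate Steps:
Mul(Add(-42721, -44422), Pow(Add(-34259, 23390), -1)) = Mul(-87143, Pow(-10869, -1)) = Mul(-87143, Rational(-1, 10869)) = Rational(87143, 10869)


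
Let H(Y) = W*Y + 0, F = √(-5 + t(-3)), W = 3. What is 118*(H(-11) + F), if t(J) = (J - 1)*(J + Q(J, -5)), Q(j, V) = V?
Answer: -3894 + 354*√3 ≈ -3280.9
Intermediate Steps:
t(J) = (-1 + J)*(-5 + J) (t(J) = (J - 1)*(J - 5) = (-1 + J)*(-5 + J))
F = 3*√3 (F = √(-5 + (5 + (-3)² - 6*(-3))) = √(-5 + (5 + 9 + 18)) = √(-5 + 32) = √27 = 3*√3 ≈ 5.1962)
H(Y) = 3*Y (H(Y) = 3*Y + 0 = 3*Y)
118*(H(-11) + F) = 118*(3*(-11) + 3*√3) = 118*(-33 + 3*√3) = -3894 + 354*√3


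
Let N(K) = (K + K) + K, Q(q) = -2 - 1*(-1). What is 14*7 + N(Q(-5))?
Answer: 95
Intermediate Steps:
Q(q) = -1 (Q(q) = -2 + 1 = -1)
N(K) = 3*K (N(K) = 2*K + K = 3*K)
14*7 + N(Q(-5)) = 14*7 + 3*(-1) = 98 - 3 = 95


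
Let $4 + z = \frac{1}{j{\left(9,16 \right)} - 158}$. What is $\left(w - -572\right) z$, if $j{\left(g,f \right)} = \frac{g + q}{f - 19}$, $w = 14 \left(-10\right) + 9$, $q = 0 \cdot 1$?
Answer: $- \frac{40635}{23} \approx -1766.7$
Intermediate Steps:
$q = 0$
$w = -131$ ($w = -140 + 9 = -131$)
$j{\left(g,f \right)} = \frac{g}{-19 + f}$ ($j{\left(g,f \right)} = \frac{g + 0}{f - 19} = \frac{g}{-19 + f}$)
$z = - \frac{645}{161}$ ($z = -4 + \frac{1}{\frac{9}{-19 + 16} - 158} = -4 + \frac{1}{\frac{9}{-3} - 158} = -4 + \frac{1}{9 \left(- \frac{1}{3}\right) - 158} = -4 + \frac{1}{-3 - 158} = -4 + \frac{1}{-161} = -4 - \frac{1}{161} = - \frac{645}{161} \approx -4.0062$)
$\left(w - -572\right) z = \left(-131 - -572\right) \left(- \frac{645}{161}\right) = \left(-131 + 572\right) \left(- \frac{645}{161}\right) = 441 \left(- \frac{645}{161}\right) = - \frac{40635}{23}$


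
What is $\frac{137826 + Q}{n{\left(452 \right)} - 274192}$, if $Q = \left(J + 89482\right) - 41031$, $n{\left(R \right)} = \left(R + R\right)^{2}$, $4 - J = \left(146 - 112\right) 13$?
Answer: $\frac{185839}{543024} \approx 0.34223$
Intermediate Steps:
$J = -438$ ($J = 4 - \left(146 - 112\right) 13 = 4 - 34 \cdot 13 = 4 - 442 = -438$)
$n{\left(R \right)} = 4 R^{2}$ ($n{\left(R \right)} = \left(2 R\right)^{2} = 4 R^{2}$)
$Q = 48013$ ($Q = \left(-438 + 89482\right) - 41031 = 89044 - 41031 = 48013$)
$\frac{137826 + Q}{n{\left(452 \right)} - 274192} = \frac{137826 + 48013}{4 \cdot 452^{2} - 274192} = \frac{185839}{4 \cdot 204304 - 274192} = \frac{185839}{817216 - 274192} = \frac{185839}{543024}$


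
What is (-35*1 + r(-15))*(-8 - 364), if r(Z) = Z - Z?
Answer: 13020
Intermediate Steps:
r(Z) = 0
(-35*1 + r(-15))*(-8 - 364) = (-35*1 + 0)*(-8 - 364) = (-35 + 0)*(-372) = -35*(-372) = 13020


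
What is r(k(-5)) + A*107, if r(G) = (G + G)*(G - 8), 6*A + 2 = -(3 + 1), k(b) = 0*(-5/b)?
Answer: -107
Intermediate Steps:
k(b) = 0
A = -1 (A = -1/3 + (-(3 + 1))/6 = -1/3 + (-1*4)/6 = -1/3 + (1/6)*(-4) = -1/3 - 2/3 = -1)
r(G) = 2*G*(-8 + G) (r(G) = (2*G)*(-8 + G) = 2*G*(-8 + G))
r(k(-5)) + A*107 = 2*0*(-8 + 0) - 1*107 = 2*0*(-8) - 107 = 0 - 107 = -107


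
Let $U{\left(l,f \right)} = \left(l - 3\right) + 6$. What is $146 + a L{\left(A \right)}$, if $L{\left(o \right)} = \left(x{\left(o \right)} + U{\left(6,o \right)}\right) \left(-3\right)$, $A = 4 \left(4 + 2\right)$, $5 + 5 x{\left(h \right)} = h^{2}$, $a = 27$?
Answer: $- \frac{49166}{5} \approx -9833.2$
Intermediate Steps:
$U{\left(l,f \right)} = 3 + l$ ($U{\left(l,f \right)} = \left(-3 + l\right) + 6 = 3 + l$)
$x{\left(h \right)} = -1 + \frac{h^{2}}{5}$
$A = 24$ ($A = 4 \cdot 6 = 24$)
$L{\left(o \right)} = -24 - \frac{3 o^{2}}{5}$ ($L{\left(o \right)} = \left(\left(-1 + \frac{o^{2}}{5}\right) + \left(3 + 6\right)\right) \left(-3\right) = \left(\left(-1 + \frac{o^{2}}{5}\right) + 9\right) \left(-3\right) = \left(8 + \frac{o^{2}}{5}\right) \left(-3\right) = -24 - \frac{3 o^{2}}{5}$)
$146 + a L{\left(A \right)} = 146 + 27 \left(-24 - \frac{3 \cdot 24^{2}}{5}\right) = 146 + 27 \left(-24 - \frac{1728}{5}\right) = 146 + 27 \left(- \frac{1848}{5}\right) = 146 - \frac{49896}{5} = - \frac{49166}{5}$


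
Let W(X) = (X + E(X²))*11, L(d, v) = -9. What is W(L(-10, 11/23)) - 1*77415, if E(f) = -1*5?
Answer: -77569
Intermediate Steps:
E(f) = -5
W(X) = -55 + 11*X (W(X) = (X - 5)*11 = (-5 + X)*11 = -55 + 11*X)
W(L(-10, 11/23)) - 1*77415 = (-55 + 11*(-9)) - 1*77415 = (-55 - 99) - 77415 = -154 - 77415 = -77569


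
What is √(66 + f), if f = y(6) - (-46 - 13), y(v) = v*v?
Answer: √161 ≈ 12.689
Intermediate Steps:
y(v) = v²
f = 95 (f = 6² - (-46 - 13) = 36 - 1*(-59) = 36 + 59 = 95)
√(66 + f) = √(66 + 95) = √161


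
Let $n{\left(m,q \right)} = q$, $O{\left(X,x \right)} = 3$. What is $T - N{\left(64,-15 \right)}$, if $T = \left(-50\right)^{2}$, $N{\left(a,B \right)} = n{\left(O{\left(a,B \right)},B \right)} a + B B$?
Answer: $3235$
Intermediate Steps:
$N{\left(a,B \right)} = B^{2} + B a$ ($N{\left(a,B \right)} = B a + B B = B a + B^{2} = B^{2} + B a$)
$T = 2500$
$T - N{\left(64,-15 \right)} = 2500 - - 15 \left(-15 + 64\right) = 2500 - \left(-15\right) 49 = 2500 - -735 = 2500 + 735 = 3235$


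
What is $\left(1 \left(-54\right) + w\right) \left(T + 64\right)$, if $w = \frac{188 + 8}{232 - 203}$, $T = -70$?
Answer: $\frac{8220}{29} \approx 283.45$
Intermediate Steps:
$w = \frac{196}{29} \approx 6.7586$
$\left(1 \left(-54\right) + w\right) \left(T + 64\right) = \left(1 \left(-54\right) + \frac{196}{29}\right) \left(-70 + 64\right) = \left(-54 + \frac{196}{29}\right) \left(-6\right) = \left(- \frac{1370}{29}\right) \left(-6\right) = \frac{8220}{29}$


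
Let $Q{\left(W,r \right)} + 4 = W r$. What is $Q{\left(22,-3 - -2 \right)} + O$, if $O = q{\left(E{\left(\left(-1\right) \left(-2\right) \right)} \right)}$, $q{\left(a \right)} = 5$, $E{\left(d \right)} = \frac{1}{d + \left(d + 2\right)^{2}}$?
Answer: $-21$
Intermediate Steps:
$E{\left(d \right)} = \frac{1}{d + \left(2 + d\right)^{2}}$
$Q{\left(W,r \right)} = -4 + W r$
$O = 5$
$Q{\left(22,-3 - -2 \right)} + O = \left(-4 + 22 \left(-3 - -2\right)\right) + 5 = \left(-4 + 22 \left(-3 + 2\right)\right) + 5 = \left(-4 + 22 \left(-1\right)\right) + 5 = \left(-4 - 22\right) + 5 = -26 + 5 = -21$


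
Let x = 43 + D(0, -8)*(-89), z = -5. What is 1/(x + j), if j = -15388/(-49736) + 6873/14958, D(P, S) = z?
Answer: 15498981/7575419587 ≈ 0.0020460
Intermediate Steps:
D(P, S) = -5
j = 11916859/15498981 (j = -15388*(-1/49736) + 6873*(1/14958) = 3847/12434 + 2291/4986 = 11916859/15498981 ≈ 0.76888)
x = 488 (x = 43 - 5*(-89) = 43 + 445 = 488)
1/(x + j) = 1/(488 + 11916859/15498981) = 1/(7575419587/15498981) = 15498981/7575419587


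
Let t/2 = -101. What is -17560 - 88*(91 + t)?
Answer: -7792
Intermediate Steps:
t = -202 (t = 2*(-101) = -202)
-17560 - 88*(91 + t) = -17560 - 88*(91 - 202) = -17560 - 88*(-111) = -17560 + 9768 = -7792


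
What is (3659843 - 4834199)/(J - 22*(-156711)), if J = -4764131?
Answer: 1174356/1316489 ≈ 0.89204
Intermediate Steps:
(3659843 - 4834199)/(J - 22*(-156711)) = (3659843 - 4834199)/(-4764131 - 22*(-156711)) = -1174356/(-4764131 + 3447642) = -1174356/(-1316489) = -1174356*(-1/1316489) = 1174356/1316489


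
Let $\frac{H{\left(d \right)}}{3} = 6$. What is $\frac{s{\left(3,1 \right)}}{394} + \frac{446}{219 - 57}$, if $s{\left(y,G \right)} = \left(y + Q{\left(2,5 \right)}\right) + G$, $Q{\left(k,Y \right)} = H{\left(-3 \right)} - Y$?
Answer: $\frac{89239}{31914} \approx 2.7962$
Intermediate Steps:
$H{\left(d \right)} = 18$ ($H{\left(d \right)} = 3 \cdot 6 = 18$)
$Q{\left(k,Y \right)} = 18 - Y$
$s{\left(y,G \right)} = 13 + G + y$ ($s{\left(y,G \right)} = \left(y + \left(18 - 5\right)\right) + G = \left(y + 13\right) + G = \left(13 + y\right) + G = 13 + G + y$)
$\frac{s{\left(3,1 \right)}}{394} + \frac{446}{219 - 57} = \frac{13 + 1 + 3}{394} + \frac{446}{219 - 57} = 17 \cdot \frac{1}{394} + \frac{446}{219 - 57} = \frac{17}{394} + \frac{446}{162} = \frac{17}{394} + 446 \cdot \frac{1}{162} = \frac{17}{394} + \frac{223}{81} = \frac{89239}{31914}$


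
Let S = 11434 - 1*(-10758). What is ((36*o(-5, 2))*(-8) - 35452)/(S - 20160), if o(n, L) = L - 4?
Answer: -8719/508 ≈ -17.163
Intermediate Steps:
o(n, L) = -4 + L
S = 22192 (S = 11434 + 10758 = 22192)
((36*o(-5, 2))*(-8) - 35452)/(S - 20160) = ((36*(-4 + 2))*(-8) - 35452)/(22192 - 20160) = ((36*(-2))*(-8) - 35452)/2032 = (-72*(-8) - 35452)*(1/2032) = (576 - 35452)*(1/2032) = -34876*1/2032 = -8719/508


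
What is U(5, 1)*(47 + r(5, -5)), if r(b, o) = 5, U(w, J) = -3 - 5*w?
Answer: -1456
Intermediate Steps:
U(5, 1)*(47 + r(5, -5)) = (-3 - 5*5)*(47 + 5) = (-3 - 25)*52 = -28*52 = -1456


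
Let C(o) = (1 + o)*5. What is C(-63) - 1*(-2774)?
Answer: 2464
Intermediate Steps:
C(o) = 5 + 5*o
C(-63) - 1*(-2774) = (5 + 5*(-63)) - 1*(-2774) = (5 - 315) + 2774 = -310 + 2774 = 2464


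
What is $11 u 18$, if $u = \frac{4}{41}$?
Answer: $\frac{792}{41} \approx 19.317$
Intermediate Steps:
$u = \frac{4}{41}$ ($u = 4 \cdot \frac{1}{41} = \frac{4}{41} \approx 0.097561$)
$11 u 18 = 11 \cdot \frac{4}{41} \cdot 18 = \frac{44}{41} \cdot 18 = \frac{792}{41}$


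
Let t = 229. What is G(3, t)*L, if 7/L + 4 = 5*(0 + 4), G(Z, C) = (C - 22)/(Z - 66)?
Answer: -23/16 ≈ -1.4375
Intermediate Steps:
G(Z, C) = (-22 + C)/(-66 + Z)
L = 7/16 (L = 7/(-4 + 5*(0 + 4)) = 7/(-4 + 5*4) = 7/(-4 + 20) = 7/16 ≈ 0.43750)
G(3, t)*L = ((-22 + 229)/(-66 + 3))*(7/16) = (207/(-63))*(7/16) = -1/63*207*(7/16) = -23/7*7/16 = -23/16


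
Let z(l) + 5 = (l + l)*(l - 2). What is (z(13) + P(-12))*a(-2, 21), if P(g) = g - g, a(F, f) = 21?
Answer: 5901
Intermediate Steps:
P(g) = 0
z(l) = -5 + 2*l*(-2 + l) (z(l) = -5 + (l + l)*(l - 2) = -5 + (2*l)*(-2 + l) = -5 + 2*l*(-2 + l))
(z(13) + P(-12))*a(-2, 21) = ((-5 - 4*13 + 2*13²) + 0)*21 = ((-5 - 52 + 2*169) + 0)*21 = ((-5 - 52 + 338) + 0)*21 = (281 + 0)*21 = 281*21 = 5901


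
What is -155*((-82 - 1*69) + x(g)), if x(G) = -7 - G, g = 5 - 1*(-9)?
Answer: 26660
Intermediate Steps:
g = 14 (g = 5 + 9 = 14)
-155*((-82 - 1*69) + x(g)) = -155*((-82 - 1*69) + (-7 - 1*14)) = -155*((-82 - 69) + (-7 - 14)) = -155*(-151 - 21) = -155*(-172) = 26660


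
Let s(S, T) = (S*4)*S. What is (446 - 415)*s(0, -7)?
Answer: 0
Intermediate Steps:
s(S, T) = 4*S**2 (s(S, T) = (4*S)*S = 4*S**2)
(446 - 415)*s(0, -7) = (446 - 415)*(4*0**2) = 31*(4*0) = 31*0 = 0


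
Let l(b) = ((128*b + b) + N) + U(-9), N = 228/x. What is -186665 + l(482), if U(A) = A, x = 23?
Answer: -2863180/23 ≈ -1.2449e+5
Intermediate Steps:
N = 228/23 ≈ 9.9130
l(b) = 21/23 + 129*b (l(b) = ((128*b + b) + 228/23) - 9 = (129*b + 228/23) - 9 = (228/23 + 129*b) - 9 = 21/23 + 129*b)
-186665 + l(482) = -186665 + (21/23 + 129*482) = -186665 + (21/23 + 62178) = -186665 + 1430115/23 = -2863180/23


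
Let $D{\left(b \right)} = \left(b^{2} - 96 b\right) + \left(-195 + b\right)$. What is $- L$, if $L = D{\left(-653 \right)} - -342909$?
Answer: $-831158$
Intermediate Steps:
$D{\left(b \right)} = -195 + b^{2} - 95 b$
$L = 831158$ ($L = \left(-195 + \left(-653\right)^{2} - -62035\right) - -342909 = \left(-195 + 426409 + 62035\right) + 342909 = 488249 + 342909 = 831158$)
$- L = \left(-1\right) 831158 = -831158$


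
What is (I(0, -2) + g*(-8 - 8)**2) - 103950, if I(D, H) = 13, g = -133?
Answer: -137985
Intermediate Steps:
(I(0, -2) + g*(-8 - 8)**2) - 103950 = (13 - 133*(-8 - 8)**2) - 103950 = (13 - 133*(-16)**2) - 103950 = (13 - 133*256) - 103950 = (13 - 34048) - 103950 = -34035 - 103950 = -137985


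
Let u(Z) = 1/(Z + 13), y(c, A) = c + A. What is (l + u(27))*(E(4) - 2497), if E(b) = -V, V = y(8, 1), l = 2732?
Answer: -136929093/20 ≈ -6.8465e+6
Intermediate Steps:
y(c, A) = A + c
V = 9 (V = 1 + 8 = 9)
E(b) = -9 (E(b) = -1*9 = -9)
u(Z) = 1/(13 + Z)
(l + u(27))*(E(4) - 2497) = (2732 + 1/(13 + 27))*(-9 - 2497) = (2732 + 1/40)*(-2506) = (109281/40)*(-2506) = -136929093/20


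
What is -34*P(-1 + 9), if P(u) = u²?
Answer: -2176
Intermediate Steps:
-34*P(-1 + 9) = -34*(-1 + 9)² = -34*8² = -34*64 = -2176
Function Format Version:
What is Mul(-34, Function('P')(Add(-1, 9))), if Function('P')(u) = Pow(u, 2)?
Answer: -2176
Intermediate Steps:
Mul(-34, Function('P')(Add(-1, 9))) = Mul(-34, Pow(Add(-1, 9), 2)) = Mul(-34, Pow(8, 2)) = Mul(-34, 64) = -2176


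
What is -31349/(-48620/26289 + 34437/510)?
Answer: -140102756370/293506031 ≈ -477.34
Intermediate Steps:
-31349/(-48620/26289 + 34437/510) = -31349/(-48620*1/26289 + 34437*(1/510)) = -31349/(-48620/26289 + 11479/170) = -31349/293506031/4469130 = -31349*4469130/293506031 = -140102756370/293506031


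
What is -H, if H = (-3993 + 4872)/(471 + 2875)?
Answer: -879/3346 ≈ -0.26270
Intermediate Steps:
H = 879/3346 ≈ 0.26270
-H = -1*879/3346 = -879/3346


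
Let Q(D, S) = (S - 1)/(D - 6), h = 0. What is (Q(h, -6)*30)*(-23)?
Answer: -805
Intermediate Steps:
Q(D, S) = (-1 + S)/(-6 + D)
(Q(h, -6)*30)*(-23) = (((-1 - 6)/(-6 + 0))*30)*(-23) = ((-7/(-6))*30)*(-23) = (-⅙*(-7)*30)*(-23) = ((7/6)*30)*(-23) = 35*(-23) = -805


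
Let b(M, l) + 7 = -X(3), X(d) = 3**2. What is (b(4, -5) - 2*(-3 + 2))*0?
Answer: 0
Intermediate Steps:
X(d) = 9
b(M, l) = -16 (b(M, l) = -7 - 1*9 = -7 - 9 = -16)
(b(4, -5) - 2*(-3 + 2))*0 = (-16 - 2*(-3 + 2))*0 = (-16 - 2*(-1))*0 = (-16 + 2)*0 = -14*0 = 0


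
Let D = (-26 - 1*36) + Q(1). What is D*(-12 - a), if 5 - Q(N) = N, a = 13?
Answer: 1450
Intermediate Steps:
Q(N) = 5 - N
D = -58 (D = (-26 - 1*36) + (5 - 1*1) = (-26 - 36) + (5 - 1) = -62 + 4 = -58)
D*(-12 - a) = -58*(-12 - 1*13) = -58*(-12 - 13) = -58*(-25) = 1450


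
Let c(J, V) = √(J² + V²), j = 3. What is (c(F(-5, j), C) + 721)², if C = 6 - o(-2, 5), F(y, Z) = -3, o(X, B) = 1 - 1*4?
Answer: 519931 + 4326*√10 ≈ 5.3361e+5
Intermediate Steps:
o(X, B) = -3 (o(X, B) = 1 - 4 = -3)
C = 9 (C = 6 - 1*(-3) = 6 + 3 = 9)
(c(F(-5, j), C) + 721)² = (√((-3)² + 9²) + 721)² = (√(9 + 81) + 721)² = (√90 + 721)² = (3*√10 + 721)² = (721 + 3*√10)²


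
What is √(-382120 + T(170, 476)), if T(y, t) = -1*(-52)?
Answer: 6*I*√10613 ≈ 618.12*I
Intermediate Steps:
T(y, t) = 52
√(-382120 + T(170, 476)) = √(-382120 + 52) = √(-382068) = 6*I*√10613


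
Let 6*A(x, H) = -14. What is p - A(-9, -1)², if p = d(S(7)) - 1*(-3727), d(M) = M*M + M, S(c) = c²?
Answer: 55544/9 ≈ 6171.6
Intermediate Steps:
A(x, H) = -7/3 (A(x, H) = (⅙)*(-14) = -7/3)
d(M) = M + M² (d(M) = M² + M = M + M²)
p = 6177 (p = 7²*(1 + 7²) - 1*(-3727) = 49*(1 + 49) + 3727 = 49*50 + 3727 = 2450 + 3727 = 6177)
p - A(-9, -1)² = 6177 - (-7/3)² = 6177 - 1*49/9 = 6177 - 49/9 = 55544/9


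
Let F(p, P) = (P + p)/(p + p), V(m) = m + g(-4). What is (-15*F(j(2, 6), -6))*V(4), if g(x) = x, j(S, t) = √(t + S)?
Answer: 0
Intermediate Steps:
j(S, t) = √(S + t)
V(m) = -4 + m (V(m) = m - 4 = -4 + m)
F(p, P) = (P + p)/(2*p) (F(p, P) = (P + p)/((2*p)) = (P + p)*(1/(2*p)) = (P + p)/(2*p))
(-15*F(j(2, 6), -6))*V(4) = (-15*(-6 + √(2 + 6))/(2*(√(2 + 6))))*(-4 + 4) = -15*(-6 + √8)/(2*(√8))*0 = -15*(-6 + 2*√2)/(2*(2*√2))*0 = -15*√2/4*(-6 + 2*√2)/2*0 = -15*√2*(-6 + 2*√2)/8*0 = 0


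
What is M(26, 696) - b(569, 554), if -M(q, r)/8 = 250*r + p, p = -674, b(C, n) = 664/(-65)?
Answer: -90128856/65 ≈ -1.3866e+6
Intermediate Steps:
b(C, n) = -664/65 (b(C, n) = 664*(-1/65) = -664/65)
M(q, r) = 5392 - 2000*r (M(q, r) = -8*(250*r - 674) = -8*(-674 + 250*r) = 5392 - 2000*r)
M(26, 696) - b(569, 554) = (5392 - 2000*696) - 1*(-664/65) = (5392 - 1392000) + 664/65 = -1386608 + 664/65 = -90128856/65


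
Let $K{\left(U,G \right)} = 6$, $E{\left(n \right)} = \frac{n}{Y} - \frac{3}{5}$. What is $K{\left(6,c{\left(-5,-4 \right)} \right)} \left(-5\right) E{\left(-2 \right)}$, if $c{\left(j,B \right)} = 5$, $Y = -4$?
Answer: $3$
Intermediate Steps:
$E{\left(n \right)} = - \frac{3}{5} - \frac{n}{4}$ ($E{\left(n \right)} = \frac{n}{-4} - \frac{3}{5} = n \left(- \frac{1}{4}\right) - \frac{3}{5} = - \frac{n}{4} - \frac{3}{5} = - \frac{3}{5} - \frac{n}{4}$)
$K{\left(6,c{\left(-5,-4 \right)} \right)} \left(-5\right) E{\left(-2 \right)} = 6 \left(-5\right) \left(- \frac{3}{5} - - \frac{1}{2}\right) = - 30 \left(- \frac{3}{5} + \frac{1}{2}\right) = \left(-30\right) \left(- \frac{1}{10}\right) = 3$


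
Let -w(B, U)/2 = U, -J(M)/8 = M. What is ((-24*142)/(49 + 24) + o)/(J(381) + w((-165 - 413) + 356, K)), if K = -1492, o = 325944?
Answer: -2973813/584 ≈ -5092.1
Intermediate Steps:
J(M) = -8*M
w(B, U) = -2*U
((-24*142)/(49 + 24) + o)/(J(381) + w((-165 - 413) + 356, K)) = ((-24*142)/(49 + 24) + 325944)/(-8*381 - 2*(-1492)) = (-3408/73 + 325944)/(-3048 + 2984) = (-3408*1/73 + 325944)/(-64) = (-3408/73 + 325944)*(-1/64) = (23790504/73)*(-1/64) = -2973813/584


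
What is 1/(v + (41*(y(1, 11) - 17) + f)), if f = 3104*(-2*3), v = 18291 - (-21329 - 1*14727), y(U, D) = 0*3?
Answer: 1/35026 ≈ 2.8550e-5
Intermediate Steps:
y(U, D) = 0
v = 54347 (v = 18291 - (-21329 - 14727) = 18291 - 1*(-36056) = 18291 + 36056 = 54347)
f = -18624 (f = 3104*(-6) = -18624)
1/(v + (41*(y(1, 11) - 17) + f)) = 1/(54347 + (41*(0 - 17) - 18624)) = 1/(54347 + (41*(-17) - 18624)) = 1/(54347 + (-697 - 18624)) = 1/(54347 - 19321) = 1/35026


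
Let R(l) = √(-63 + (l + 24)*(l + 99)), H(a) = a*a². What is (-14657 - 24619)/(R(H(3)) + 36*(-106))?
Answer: 16653024/1617277 + 13092*√707/1617277 ≈ 10.512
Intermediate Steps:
H(a) = a³
R(l) = √(-63 + (24 + l)*(99 + l))
(-14657 - 24619)/(R(H(3)) + 36*(-106)) = (-14657 - 24619)/(√(2313 + (3³)² + 123*3³) + 36*(-106)) = -39276/(√(2313 + 27² + 123*27) - 3816) = -39276/(√(2313 + 729 + 3321) - 3816) = -39276/(√6363 - 3816) = -39276/(3*√707 - 3816) = -39276/(-3816 + 3*√707)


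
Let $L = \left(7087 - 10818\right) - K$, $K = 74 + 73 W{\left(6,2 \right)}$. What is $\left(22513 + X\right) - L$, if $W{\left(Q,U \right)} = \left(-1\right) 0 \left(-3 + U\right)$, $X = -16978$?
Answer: $9340$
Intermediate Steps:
$W{\left(Q,U \right)} = 0$ ($W{\left(Q,U \right)} = 0 \left(-3 + U\right) = 0$)
$K = 74$ ($K = 74 + 73 \cdot 0 = 74 + 0 = 74$)
$L = -3805$ ($L = \left(7087 - 10818\right) - 74 = -3731 - 74 = -3805$)
$\left(22513 + X\right) - L = \left(22513 - 16978\right) - -3805 = 5535 + 3805 = 9340$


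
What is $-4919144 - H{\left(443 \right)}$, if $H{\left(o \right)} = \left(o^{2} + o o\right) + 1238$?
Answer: $-5312880$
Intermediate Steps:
$H{\left(o \right)} = 1238 + 2 o^{2}$ ($H{\left(o \right)} = \left(o^{2} + o^{2}\right) + 1238 = 2 o^{2} + 1238 = 1238 + 2 o^{2}$)
$-4919144 - H{\left(443 \right)} = -4919144 - \left(1238 + 2 \cdot 443^{2}\right) = -4919144 - \left(1238 + 2 \cdot 196249\right) = -4919144 - \left(1238 + 392498\right) = -4919144 - 393736 = -5312880$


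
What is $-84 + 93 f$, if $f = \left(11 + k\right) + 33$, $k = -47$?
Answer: $-363$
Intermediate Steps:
$f = -3$ ($f = \left(11 - 47\right) + 33 = -36 + 33 = -3$)
$-84 + 93 f = -84 + 93 \left(-3\right) = -84 - 279 = -363$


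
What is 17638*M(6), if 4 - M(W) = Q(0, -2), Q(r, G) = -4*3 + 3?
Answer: 229294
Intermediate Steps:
Q(r, G) = -9 (Q(r, G) = -12 + 3 = -9)
M(W) = 13 (M(W) = 4 - 1*(-9) = 4 + 9 = 13)
17638*M(6) = 17638*13 = 229294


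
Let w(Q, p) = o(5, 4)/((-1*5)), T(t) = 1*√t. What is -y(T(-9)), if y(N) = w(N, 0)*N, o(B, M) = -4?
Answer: -12*I/5 ≈ -2.4*I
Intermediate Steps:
T(t) = √t
w(Q, p) = ⅘ (w(Q, p) = -4/((-1*5)) = -4/(-5) = -4*(-⅕) = ⅘)
y(N) = 4*N/5
-y(T(-9)) = -4*√(-9)/5 = -4*3*I/5 = -12*I/5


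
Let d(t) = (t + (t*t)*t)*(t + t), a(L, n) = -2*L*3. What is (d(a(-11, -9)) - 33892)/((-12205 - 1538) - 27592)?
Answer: -5417756/5905 ≈ -917.49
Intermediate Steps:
a(L, n) = -6*L
d(t) = 2*t*(t + t³) (d(t) = (t + t²*t)*(2*t) = (t + t³)*(2*t) = 2*t*(t + t³))
(d(a(-11, -9)) - 33892)/((-12205 - 1538) - 27592) = (2*(-6*(-11))²*(1 + (-6*(-11))²) - 33892)/((-12205 - 1538) - 27592) = (2*66²*(1 + 66²) - 33892)/(-13743 - 27592) = (2*4356*(1 + 4356) - 33892)/(-41335) = (2*4356*4357 - 33892)*(-1/41335) = (37958184 - 33892)*(-1/41335) = 37924292*(-1/41335) = -5417756/5905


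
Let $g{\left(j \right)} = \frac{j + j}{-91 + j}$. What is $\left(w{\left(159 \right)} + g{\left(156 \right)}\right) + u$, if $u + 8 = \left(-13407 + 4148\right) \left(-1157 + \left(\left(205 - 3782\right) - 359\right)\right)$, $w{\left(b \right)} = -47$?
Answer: $\frac{235780184}{5} \approx 4.7156 \cdot 10^{7}$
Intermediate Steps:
$g{\left(j \right)} = \frac{2 j}{-91 + j}$
$u = 47156079$ ($u = -8 + \left(-13407 + 4148\right) \left(-1157 + \left(\left(205 - 3782\right) - 359\right)\right) = -8 - 9259 \left(-1157 - 3936\right) = -8 - -47156087 = -8 + 47156087 = 47156079$)
$\left(w{\left(159 \right)} + g{\left(156 \right)}\right) + u = \left(-47 + 2 \cdot 156 \frac{1}{-91 + 156}\right) + 47156079 = \left(-47 + 2 \cdot 156 \cdot \frac{1}{65}\right) + 47156079 = \left(-47 + \frac{24}{5}\right) + 47156079 = - \frac{211}{5} + 47156079 = \frac{235780184}{5}$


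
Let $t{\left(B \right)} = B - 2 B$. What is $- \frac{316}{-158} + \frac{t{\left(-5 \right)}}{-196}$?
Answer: $\frac{387}{196} \approx 1.9745$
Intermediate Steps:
$t{\left(B \right)} = - B$
$- \frac{316}{-158} + \frac{t{\left(-5 \right)}}{-196} = - \frac{316}{-158} + \frac{\left(-1\right) \left(-5\right)}{-196} = \left(-316\right) \left(- \frac{1}{158}\right) + 5 \left(- \frac{1}{196}\right) = 2 - \frac{5}{196} = \frac{387}{196}$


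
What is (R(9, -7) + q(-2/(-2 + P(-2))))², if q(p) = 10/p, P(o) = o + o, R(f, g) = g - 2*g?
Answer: 1369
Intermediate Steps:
R(f, g) = -g
P(o) = 2*o
(R(9, -7) + q(-2/(-2 + P(-2))))² = (-1*(-7) + 10/((-2/(-2 + 2*(-2)))))² = (7 + 10/((-2/(-2 - 4))))² = (7 + 10/((-2/(-6))))² = (7 + 10/((-⅙*(-2))))² = (7 + 10/(⅓))² = (7 + 10*3)² = (7 + 30)² = 37² = 1369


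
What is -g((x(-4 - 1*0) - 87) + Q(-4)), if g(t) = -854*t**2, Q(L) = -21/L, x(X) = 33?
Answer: 16236675/8 ≈ 2.0296e+6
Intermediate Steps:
-g((x(-4 - 1*0) - 87) + Q(-4)) = -(-854)*((33 - 87) - 21/(-4))**2 = -(-854)*(-54 - 21*(-1/4))**2 = -(-854)*(-54 + 21/4)**2 = -(-854)*(-195/4)**2 = -(-854)*38025/16 = -1*(-16236675/8) = 16236675/8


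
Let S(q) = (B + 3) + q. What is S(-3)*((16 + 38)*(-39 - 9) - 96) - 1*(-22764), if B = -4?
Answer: 33516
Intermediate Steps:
S(q) = -1 + q (S(q) = (-4 + 3) + q = -1 + q)
S(-3)*((16 + 38)*(-39 - 9) - 96) - 1*(-22764) = (-1 - 3)*((16 + 38)*(-39 - 9) - 96) - 1*(-22764) = -4*(54*(-48) - 96) + 22764 = -4*(-2592 - 96) + 22764 = -4*(-2688) + 22764 = 10752 + 22764 = 33516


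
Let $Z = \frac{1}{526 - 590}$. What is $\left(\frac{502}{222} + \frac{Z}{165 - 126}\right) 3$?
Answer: $\frac{208795}{30784} \approx 6.7826$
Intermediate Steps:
$Z = - \frac{1}{64}$ ($Z = \frac{1}{-64} = - \frac{1}{64} \approx -0.015625$)
$\left(\frac{502}{222} + \frac{Z}{165 - 126}\right) 3 = \left(\frac{502}{222} - \frac{1}{64 \left(165 - 126\right)}\right) 3 = \left(502 \cdot \frac{1}{222} - \frac{1}{64 \left(165 - 126\right)}\right) 3 = \left(\frac{251}{111} - \frac{1}{64 \cdot 39}\right) 3 = \left(\frac{251}{111} - \frac{1}{2496}\right) 3 = \frac{208795}{92352} \cdot 3 = \frac{208795}{30784}$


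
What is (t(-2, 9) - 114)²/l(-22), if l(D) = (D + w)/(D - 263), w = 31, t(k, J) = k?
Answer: -1278320/3 ≈ -4.2611e+5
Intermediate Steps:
l(D) = (31 + D)/(-263 + D) (l(D) = (D + 31)/(D - 263) = (31 + D)/(-263 + D))
(t(-2, 9) - 114)²/l(-22) = (-2 - 114)²/(((31 - 22)/(-263 - 22))) = (-116)²/((9/(-285))) = 13456/((-1/285*9)) = 13456/(-3/95) = 13456*(-95/3) = -1278320/3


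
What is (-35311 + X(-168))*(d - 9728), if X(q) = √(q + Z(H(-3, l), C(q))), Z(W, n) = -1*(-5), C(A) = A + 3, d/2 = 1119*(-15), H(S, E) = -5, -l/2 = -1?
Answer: 1528895678 - 43298*I*√163 ≈ 1.5289e+9 - 5.5279e+5*I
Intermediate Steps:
l = 2 (l = -2*(-1) = 2)
d = -33570 (d = 2*(1119*(-15)) = 2*(-16785) = -33570)
C(A) = 3 + A
Z(W, n) = 5
X(q) = √(5 + q) (X(q) = √(q + 5) = √(5 + q))
(-35311 + X(-168))*(d - 9728) = (-35311 + √(5 - 168))*(-33570 - 9728) = (-35311 + √(-163))*(-43298) = (-35311 + I*√163)*(-43298) = 1528895678 - 43298*I*√163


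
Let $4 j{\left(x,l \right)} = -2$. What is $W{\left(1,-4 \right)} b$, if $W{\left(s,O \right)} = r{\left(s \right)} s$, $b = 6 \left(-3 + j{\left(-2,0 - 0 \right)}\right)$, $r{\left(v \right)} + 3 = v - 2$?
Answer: $84$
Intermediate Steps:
$r{\left(v \right)} = -5 + v$ ($r{\left(v \right)} = -3 + \left(v - 2\right) = -3 + \left(-2 + v\right) = -5 + v$)
$j{\left(x,l \right)} = - \frac{1}{2}$ ($j{\left(x,l \right)} = \frac{1}{4} \left(-2\right) = - \frac{1}{2}$)
$b = -21$ ($b = 6 \left(-3 - \frac{1}{2}\right) = 6 \left(- \frac{7}{2}\right) = -21$)
$W{\left(s,O \right)} = s \left(-5 + s\right)$ ($W{\left(s,O \right)} = \left(-5 + s\right) s = s \left(-5 + s\right)$)
$W{\left(1,-4 \right)} b = 1 \left(-5 + 1\right) \left(-21\right) = 1 \left(-4\right) \left(-21\right) = \left(-4\right) \left(-21\right) = 84$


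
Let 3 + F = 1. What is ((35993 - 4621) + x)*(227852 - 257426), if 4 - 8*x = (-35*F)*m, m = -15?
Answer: -1863383805/2 ≈ -9.3169e+8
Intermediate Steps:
F = -2 (F = -3 + 1 = -2)
x = 527/4 (x = 1/2 - (-35*(-2))*(-15)/8 = 1/2 - 35*(-15)/4 = 1/2 - 1/8*(-1050) = 1/2 + 525/4 = 527/4 ≈ 131.75)
((35993 - 4621) + x)*(227852 - 257426) = ((35993 - 4621) + 527/4)*(227852 - 257426) = (31372 + 527/4)*(-29574) = (126015/4)*(-29574) = -1863383805/2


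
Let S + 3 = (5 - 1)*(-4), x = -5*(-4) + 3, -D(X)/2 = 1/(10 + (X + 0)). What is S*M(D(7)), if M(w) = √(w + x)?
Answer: -19*√6613/17 ≈ -90.887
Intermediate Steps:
D(X) = -2/(10 + X) (D(X) = -2/(10 + (X + 0)) = -2/(10 + X))
x = 23 (x = 20 + 3 = 23)
M(w) = √(23 + w) (M(w) = √(w + 23) = √(23 + w))
S = -19 (S = -3 + (5 - 1)*(-4) = -3 + 4*(-4) = -3 - 16 = -19)
S*M(D(7)) = -19*√(23 - 2/(10 + 7)) = -19*√(23 - 2/17) = -19*√6613/17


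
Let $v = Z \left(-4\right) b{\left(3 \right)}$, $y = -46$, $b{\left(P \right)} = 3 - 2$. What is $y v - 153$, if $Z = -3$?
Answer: $-705$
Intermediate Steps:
$b{\left(P \right)} = 1$
$v = 12$ ($v = \left(-3\right) \left(-4\right) 1 = 12 \cdot 1 = 12$)
$y v - 153 = \left(-46\right) 12 - 153 = -552 - 153 = -705$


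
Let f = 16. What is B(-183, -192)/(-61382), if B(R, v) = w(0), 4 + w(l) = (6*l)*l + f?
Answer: -6/30691 ≈ -0.00019550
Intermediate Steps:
w(l) = 12 + 6*l² (w(l) = -4 + ((6*l)*l + 16) = -4 + (6*l² + 16) = -4 + (16 + 6*l²) = 12 + 6*l²)
B(R, v) = 12 (B(R, v) = 12 + 6*0² = 12 + 6*0 = 12 + 0 = 12)
B(-183, -192)/(-61382) = 12/(-61382) = 12*(-1/61382) = -6/30691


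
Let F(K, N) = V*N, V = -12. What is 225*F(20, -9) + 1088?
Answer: 25388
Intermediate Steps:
F(K, N) = -12*N
225*F(20, -9) + 1088 = 225*(-12*(-9)) + 1088 = 225*108 + 1088 = 24300 + 1088 = 25388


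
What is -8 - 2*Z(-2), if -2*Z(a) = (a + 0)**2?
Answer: -4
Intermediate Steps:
Z(a) = -a**2/2 (Z(a) = -(a + 0)**2/2 = -a**2/2)
-8 - 2*Z(-2) = -8 - (-1)*(-2)**2 = -8 - (-1)*4 = -8 - 2*(-2) = -8 + 4 = -4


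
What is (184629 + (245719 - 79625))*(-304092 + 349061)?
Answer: 15771662587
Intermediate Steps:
(184629 + (245719 - 79625))*(-304092 + 349061) = (184629 + 166094)*44969 = 350723*44969 = 15771662587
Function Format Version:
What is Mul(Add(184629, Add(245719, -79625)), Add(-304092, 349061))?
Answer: 15771662587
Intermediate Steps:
Mul(Add(184629, Add(245719, -79625)), Add(-304092, 349061)) = Mul(Add(184629, 166094), 44969) = Mul(350723, 44969) = 15771662587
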